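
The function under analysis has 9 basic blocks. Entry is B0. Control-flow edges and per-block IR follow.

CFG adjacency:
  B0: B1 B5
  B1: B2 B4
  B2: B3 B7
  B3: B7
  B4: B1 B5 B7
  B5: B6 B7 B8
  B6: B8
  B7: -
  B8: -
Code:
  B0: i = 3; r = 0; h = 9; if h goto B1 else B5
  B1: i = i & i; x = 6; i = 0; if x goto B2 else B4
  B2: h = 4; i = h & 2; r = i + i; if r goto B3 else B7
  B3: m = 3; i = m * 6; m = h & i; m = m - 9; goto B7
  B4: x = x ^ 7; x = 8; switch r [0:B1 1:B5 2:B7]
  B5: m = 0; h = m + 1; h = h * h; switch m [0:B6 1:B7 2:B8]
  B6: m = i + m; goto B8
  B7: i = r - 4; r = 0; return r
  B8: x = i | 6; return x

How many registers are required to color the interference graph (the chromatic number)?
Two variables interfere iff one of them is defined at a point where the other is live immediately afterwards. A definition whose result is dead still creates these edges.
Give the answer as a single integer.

Answer: 4

Derivation:
Block summaries:
  B0 def {h,i,r} use ∅
  B1 def {i,x} use {i}
  B2 def {h,i,r} use ∅
  B3 def {i,m} use {h}
  B4 def {x} use {r,x}
  B5 def {h,m} use ∅
  B6 def {m} use {i,m}
  B7 def {i,r} use {r}
  B8 def {x} use {i}

Live sets:
  B0 li=∅ lo={i,r}
  B1 li={i,r} lo={i,r,x}
  B2 li=∅ lo={h,r}
  B3 li={h,r} lo={r}
  B4 li={i,r,x} lo={i,r}
  B5 li={i,r} lo={i,m,r}
  B6 li={i,m} lo={i}
  B7 li={r} lo=∅
  B8 li={i} lo=∅

Interfere edges:
  h — {i,m,r}
  i — {h,m,r,x}
  m — {h,i,r}
  r — {h,i,m,x}
  x — {i,r}

Registers:
  lower bound: {h,i,m,r} mutually conflict ⇒ χ ≥ 4
  assign h→r2 i→r0 m→r3 r→r1 x→r2 — no edge inside a register ⇒ χ ≤ 4
  χ = 4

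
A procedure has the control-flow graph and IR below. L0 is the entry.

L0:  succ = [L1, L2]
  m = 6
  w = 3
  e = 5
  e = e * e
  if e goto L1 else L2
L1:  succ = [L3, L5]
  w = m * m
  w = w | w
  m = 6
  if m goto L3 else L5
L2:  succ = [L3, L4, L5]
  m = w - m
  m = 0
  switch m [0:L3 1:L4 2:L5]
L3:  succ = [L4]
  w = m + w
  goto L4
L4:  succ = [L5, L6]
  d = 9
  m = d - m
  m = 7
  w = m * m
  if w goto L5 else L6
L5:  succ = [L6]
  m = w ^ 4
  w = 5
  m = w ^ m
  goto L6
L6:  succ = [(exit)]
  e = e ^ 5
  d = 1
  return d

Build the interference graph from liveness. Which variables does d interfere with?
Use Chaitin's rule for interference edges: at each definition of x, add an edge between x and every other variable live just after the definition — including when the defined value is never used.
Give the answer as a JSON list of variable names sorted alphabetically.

Answer: ["e", "m"]

Analysis:
def/use:
  L0 def {e,m,w} use ∅
  L1 def {m,w} use {m}
  L2 def {m} use {m,w}
  L3 def {w} use {m,w}
  L4 def {d,m,w} use {m}
  L5 def {m,w} use {w}
  L6 def {d,e} use {e}

Backward fixpoint:
  live L0: ∅→{e,m,w}
  live L1: {e,m}→{e,m,w}
  live L2: {e,m,w}→{e,m,w}
  live L3: {e,m,w}→{e,m}
  live L4: {e,m}→{e,w}
  live L5: {e,w}→{e}
  live L6: {e}→∅

Conflict graph:
  d — {e,m}
  e — {d,m,w}
  m — {d,e,w}
  w — {e,m}

N(d) = ["e", "m"]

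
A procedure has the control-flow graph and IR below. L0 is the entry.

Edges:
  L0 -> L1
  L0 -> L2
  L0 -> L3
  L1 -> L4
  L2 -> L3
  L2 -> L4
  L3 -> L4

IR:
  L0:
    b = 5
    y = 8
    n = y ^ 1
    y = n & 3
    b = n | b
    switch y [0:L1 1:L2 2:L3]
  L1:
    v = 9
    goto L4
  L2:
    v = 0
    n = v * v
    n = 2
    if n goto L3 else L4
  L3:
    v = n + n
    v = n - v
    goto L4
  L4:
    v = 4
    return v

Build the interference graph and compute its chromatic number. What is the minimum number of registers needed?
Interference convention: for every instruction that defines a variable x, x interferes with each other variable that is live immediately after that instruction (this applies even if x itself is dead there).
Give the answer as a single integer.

Answer: 3

Working:
Block summaries:
  L0 def {b,n,y} use ∅
  L1 def {v} use ∅
  L2 def {n,v} use ∅
  L3 def {v} use {n}
  L4 def {v} use ∅

Live sets:
  L0 li=∅ lo={n}
  L1 li=∅ lo=∅
  L2 li=∅ lo={n}
  L3 li={n} lo=∅
  L4 li=∅ lo=∅

Interference:
  b — {n,y}
  n — {b,v,y}
  v — {n}
  y — {b,n}

Colouring:
  lower bound: {b,n,y} mutually conflict ⇒ χ ≥ 3
  assign b→c1 n→c0 v→c1 y→c2 — no edge inside a register ⇒ χ ≤ 3
  χ = 3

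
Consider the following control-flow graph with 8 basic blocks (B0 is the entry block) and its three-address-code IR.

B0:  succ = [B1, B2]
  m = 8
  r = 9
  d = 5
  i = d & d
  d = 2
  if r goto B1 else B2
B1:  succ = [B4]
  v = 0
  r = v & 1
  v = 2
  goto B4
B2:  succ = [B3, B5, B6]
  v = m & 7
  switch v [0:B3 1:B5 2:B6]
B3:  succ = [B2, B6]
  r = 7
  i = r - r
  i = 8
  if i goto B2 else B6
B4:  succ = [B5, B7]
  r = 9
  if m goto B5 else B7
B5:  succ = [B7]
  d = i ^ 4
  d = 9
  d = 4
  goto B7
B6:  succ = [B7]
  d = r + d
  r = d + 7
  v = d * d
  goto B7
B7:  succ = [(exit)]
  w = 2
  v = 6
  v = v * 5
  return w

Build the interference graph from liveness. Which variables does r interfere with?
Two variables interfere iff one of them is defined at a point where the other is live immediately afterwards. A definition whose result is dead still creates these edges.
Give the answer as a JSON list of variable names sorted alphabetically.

Answer: ["d", "i", "m", "v"]

Working:
Per-block:
  B0: {d,i,m,r} / ∅
  B1: {r,v} / ∅
  B2: {v} / {m}
  B3: {i,r} / ∅
  B4: {r} / {m}
  B5: {d} / {i}
  B6: {d,r,v} / {d,r}
  B7: {v,w} / ∅

Live sets:
  B0 li=∅ lo={d,i,m,r}
  B1 li={i,m} lo={i,m}
  B2 li={d,i,m,r} lo={d,i,m,r}
  B3 li={d,m} lo={d,i,m,r}
  B4 li={i,m} lo={i}
  B5 li={i} lo=∅
  B6 li={d,r} lo=∅
  B7 li=∅ lo=∅

Interference:
  d: {i,m,r,v}
  i: {d,m,r,v}
  m: {d,i,r,v}
  r: {d,i,m,v}
  v: {d,i,m,r,w}
  w: {v}

N(r) = ["d", "i", "m", "v"]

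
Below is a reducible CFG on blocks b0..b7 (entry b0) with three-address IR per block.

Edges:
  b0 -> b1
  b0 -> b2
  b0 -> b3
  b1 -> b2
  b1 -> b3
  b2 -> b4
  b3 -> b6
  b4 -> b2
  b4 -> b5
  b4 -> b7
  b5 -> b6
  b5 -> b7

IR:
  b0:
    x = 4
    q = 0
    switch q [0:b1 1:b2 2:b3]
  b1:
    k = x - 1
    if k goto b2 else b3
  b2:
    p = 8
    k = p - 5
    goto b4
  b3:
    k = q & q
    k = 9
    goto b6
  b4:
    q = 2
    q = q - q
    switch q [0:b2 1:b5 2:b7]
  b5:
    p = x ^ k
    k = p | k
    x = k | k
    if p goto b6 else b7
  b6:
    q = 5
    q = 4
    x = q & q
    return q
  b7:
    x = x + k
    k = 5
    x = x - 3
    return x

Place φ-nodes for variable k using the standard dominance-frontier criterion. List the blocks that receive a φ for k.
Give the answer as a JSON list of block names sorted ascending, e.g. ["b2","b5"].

idom tree: b1←b0 b2←b0 b3←b0 b4←b2 b5←b4 b6←b0 b7←b4
Dom at joins:
  b2: preds {b0,b1,b4}: {b0} ∩ {b0,b1} ∩ {b0,b2,b4} = {b0}; idom=b0
  b3: preds {b0,b1}: {b0} ∩ {b0,b1} = {b0}; idom=b0
  b6: preds {b3,b5}: {b0,b3} ∩ {b0,b2,b4,b5} = {b0}; idom=b0
  b7: preds {b4,b5}: {b0,b2,b4} ∩ {b0,b2,b4,b5} = {b0,b2,b4}; idom=b4

DF derivation:
  b2←b0: walk · to b0
  b2←b1: walk b1 to b0
  b2←b4: walk b4→b2 to b0
  b3←b0: walk · to b0
  b3←b1: walk b1 to b0
  b6←b3: walk b3 to b0
  b6←b5: walk b5→b4→b2 to b0
  b7←b4: walk · to b4
  b7←b5: walk b5 to b4
  b0 → ∅
  b1 → {b2,b3}
  b2 → {b2,b6}
  b3 → {b6}
  b4 → {b2,b6}
  b5 → {b6,b7}
  b6 → ∅
  b7 → ∅

φ for k: defs {b1,b2,b3,b5,b7}
  DF⁺ = {b2,b3,b6,b7}

Answer: ["b2", "b3", "b6", "b7"]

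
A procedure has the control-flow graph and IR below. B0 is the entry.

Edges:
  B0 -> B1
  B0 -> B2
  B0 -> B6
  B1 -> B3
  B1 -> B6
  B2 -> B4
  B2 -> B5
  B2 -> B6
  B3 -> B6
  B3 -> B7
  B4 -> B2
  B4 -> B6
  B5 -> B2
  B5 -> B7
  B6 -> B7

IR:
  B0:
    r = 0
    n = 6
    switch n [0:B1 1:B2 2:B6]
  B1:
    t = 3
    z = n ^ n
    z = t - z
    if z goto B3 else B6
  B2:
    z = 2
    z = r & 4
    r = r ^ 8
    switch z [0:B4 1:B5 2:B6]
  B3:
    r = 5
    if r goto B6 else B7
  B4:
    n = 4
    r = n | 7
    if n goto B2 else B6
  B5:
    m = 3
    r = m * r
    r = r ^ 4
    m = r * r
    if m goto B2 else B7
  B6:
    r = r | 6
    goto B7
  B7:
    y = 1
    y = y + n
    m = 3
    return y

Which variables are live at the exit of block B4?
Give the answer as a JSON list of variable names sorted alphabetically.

Answer: ["n", "r"]

Derivation:
Block summaries:
  B0: def={n,r} ue=∅
  B1: def={t,z} ue={n}
  B2: def={r,z} ue={r}
  B3: def={r} ue=∅
  B4: def={n,r} ue=∅
  B5: def={m,r} ue={r}
  B6: def={r} ue={r}
  B7: def={m,y} ue={n}

Liveness:
  live B0: ∅→{n,r}
  live B1: {n,r}→{n,r}
  live B2: {n,r}→{n,r}
  live B3: {n}→{n,r}
  live B4: ∅→{n,r}
  live B5: {n,r}→{n,r}
  live B6: {n,r}→{n}
  live B7: {n}→∅

live-out(B4) = ["n", "r"]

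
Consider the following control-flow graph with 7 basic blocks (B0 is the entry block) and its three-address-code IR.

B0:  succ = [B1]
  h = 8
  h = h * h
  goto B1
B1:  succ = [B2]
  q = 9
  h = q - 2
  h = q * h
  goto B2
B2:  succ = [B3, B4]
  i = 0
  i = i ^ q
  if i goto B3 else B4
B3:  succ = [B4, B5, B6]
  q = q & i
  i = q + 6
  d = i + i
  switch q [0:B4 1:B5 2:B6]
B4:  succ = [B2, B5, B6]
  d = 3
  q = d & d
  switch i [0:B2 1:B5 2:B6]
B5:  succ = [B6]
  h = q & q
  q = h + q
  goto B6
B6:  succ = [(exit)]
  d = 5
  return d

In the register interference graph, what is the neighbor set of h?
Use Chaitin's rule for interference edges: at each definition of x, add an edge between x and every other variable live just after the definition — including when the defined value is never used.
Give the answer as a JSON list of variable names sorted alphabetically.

def/use:
  B0 def {h} use ∅
  B1 def {h,q} use ∅
  B2 def {i} use {q}
  B3 def {d,i,q} use {i,q}
  B4 def {d,q} use {i}
  B5 def {h,q} use {q}
  B6 def {d} use ∅

Liveness:
  B0 li=∅ lo=∅
  B1 li=∅ lo={q}
  B2 li={q} lo={i,q}
  B3 li={i,q} lo={i,q}
  B4 li={i} lo={q}
  B5 li={q} lo=∅
  B6 li=∅ lo=∅

Conflict graph:
  d↔{i,q}
  h↔{q}
  i↔{d,q}
  q↔{d,h,i}

N(h) = ["q"]

Answer: ["q"]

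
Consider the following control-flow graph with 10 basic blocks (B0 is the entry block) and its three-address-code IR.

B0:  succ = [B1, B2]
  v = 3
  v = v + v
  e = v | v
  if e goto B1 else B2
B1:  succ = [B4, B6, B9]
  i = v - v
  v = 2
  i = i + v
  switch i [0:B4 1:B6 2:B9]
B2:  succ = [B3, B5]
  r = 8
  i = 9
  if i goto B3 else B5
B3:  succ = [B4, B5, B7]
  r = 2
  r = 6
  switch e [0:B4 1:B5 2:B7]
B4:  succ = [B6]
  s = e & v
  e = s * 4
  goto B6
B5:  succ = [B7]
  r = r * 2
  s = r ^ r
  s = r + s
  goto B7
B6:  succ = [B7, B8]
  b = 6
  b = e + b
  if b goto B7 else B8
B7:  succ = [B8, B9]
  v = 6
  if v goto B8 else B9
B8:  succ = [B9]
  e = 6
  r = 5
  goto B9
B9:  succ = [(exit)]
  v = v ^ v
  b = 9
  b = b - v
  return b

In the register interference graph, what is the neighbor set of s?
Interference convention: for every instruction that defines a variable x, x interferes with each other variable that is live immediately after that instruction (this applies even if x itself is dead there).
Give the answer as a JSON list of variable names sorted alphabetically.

Block summaries:
  B0: {e,v} / ∅
  B1: {i,v} / {v}
  B2: {i,r} / ∅
  B3: {r} / {e}
  B4: {e,s} / {e,v}
  B5: {r,s} / {r}
  B6: {b} / {e}
  B7: {v} / ∅
  B8: {e,r} / ∅
  B9: {b,v} / {v}

Backward fixpoint:
  B0 li=∅ lo={e,v}
  B1 li={e,v} lo={e,v}
  B2 li={e,v} lo={e,r,v}
  B3 li={e,v} lo={e,r,v}
  B4 li={e,v} lo={e,v}
  B5 li={r} lo=∅
  B6 li={e,v} lo={v}
  B7 li=∅ lo={v}
  B8 li={v} lo={v}
  B9 li={v} lo=∅

Conflict graph:
  b↔{e,v}
  e↔{b,i,r,v}
  i↔{e,r,v}
  r↔{e,i,s,v}
  s↔{r,v}
  v↔{b,e,i,r,s}

N(s) = ["r", "v"]

Answer: ["r", "v"]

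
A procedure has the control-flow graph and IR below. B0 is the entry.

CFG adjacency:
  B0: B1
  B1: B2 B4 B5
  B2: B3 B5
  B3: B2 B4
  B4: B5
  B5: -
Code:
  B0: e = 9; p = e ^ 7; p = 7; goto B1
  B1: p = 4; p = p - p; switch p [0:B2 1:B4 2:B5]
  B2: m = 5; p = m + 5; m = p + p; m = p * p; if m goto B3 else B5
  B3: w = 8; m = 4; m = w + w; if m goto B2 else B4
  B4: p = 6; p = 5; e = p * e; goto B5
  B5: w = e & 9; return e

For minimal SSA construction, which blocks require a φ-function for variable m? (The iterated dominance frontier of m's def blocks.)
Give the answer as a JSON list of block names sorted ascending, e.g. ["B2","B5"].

idom tree: B1←B0 B2←B1 B3←B2 B4←B1 B5←B1
Join-block Dom:
  B2: preds {B1,B3}: {B0,B1} ∩ {B0,B1,B2,B3} = {B0,B1}; idom=B1
  B4: preds {B1,B3}: {B0,B1} ∩ {B0,B1,B2,B3} = {B0,B1}; idom=B1
  B5: preds {B1,B2,B4}: {B0,B1} ∩ {B0,B1,B2} ∩ {B0,B1,B4} = {B0,B1}; idom=B1

Frontier:
  join B2 pred B1: · stop@B1
  join B2 pred B3: B3→B2 stop@B1
  join B4 pred B1: · stop@B1
  join B4 pred B3: B3→B2 stop@B1
  join B5 pred B1: · stop@B1
  join B5 pred B2: B2 stop@B1
  join B5 pred B4: B4 stop@B1
  B0: DF=∅
  B1: DF=∅
  B2: DF={B2,B4,B5}
  B3: DF={B2,B4}
  B4: DF={B5}
  B5: DF=∅

φ for m: defs {B2,B3}
  DF⁺ = {B2,B4,B5}

Answer: ["B2", "B4", "B5"]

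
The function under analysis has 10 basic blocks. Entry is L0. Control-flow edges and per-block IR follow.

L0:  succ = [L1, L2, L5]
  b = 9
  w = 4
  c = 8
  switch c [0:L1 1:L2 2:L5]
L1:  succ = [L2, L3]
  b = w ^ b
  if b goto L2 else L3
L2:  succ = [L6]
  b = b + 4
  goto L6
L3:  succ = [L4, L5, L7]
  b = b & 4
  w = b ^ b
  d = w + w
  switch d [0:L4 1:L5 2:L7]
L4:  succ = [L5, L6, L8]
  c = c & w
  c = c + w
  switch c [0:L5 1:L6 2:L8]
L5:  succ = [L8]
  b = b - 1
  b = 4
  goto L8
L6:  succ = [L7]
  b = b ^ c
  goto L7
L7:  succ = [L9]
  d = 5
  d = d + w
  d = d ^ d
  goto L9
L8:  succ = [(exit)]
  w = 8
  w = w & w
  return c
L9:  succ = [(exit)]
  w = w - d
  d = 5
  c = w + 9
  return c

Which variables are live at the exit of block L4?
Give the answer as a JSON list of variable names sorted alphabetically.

def/use:
  L0: def={b,c,w} ue=∅
  L1: def={b} ue={b,w}
  L2: def={b} ue={b}
  L3: def={b,d,w} ue={b}
  L4: def={c} ue={c,w}
  L5: def={b} ue={b}
  L6: def={b} ue={b,c}
  L7: def={d} ue={w}
  L8: def={w} ue={c}
  L9: def={c,d,w} ue={d,w}

Live sets:
  live L0: ∅→{b,c,w}
  live L1: {b,c,w}→{b,c,w}
  live L2: {b,c,w}→{b,c,w}
  live L3: {b,c}→{b,c,w}
  live L4: {b,c,w}→{b,c,w}
  live L5: {b,c}→{c}
  live L6: {b,c,w}→{w}
  live L7: {w}→{d,w}
  live L8: {c}→∅
  live L9: {d,w}→∅

live-out(L4) = ["b", "c", "w"]

Answer: ["b", "c", "w"]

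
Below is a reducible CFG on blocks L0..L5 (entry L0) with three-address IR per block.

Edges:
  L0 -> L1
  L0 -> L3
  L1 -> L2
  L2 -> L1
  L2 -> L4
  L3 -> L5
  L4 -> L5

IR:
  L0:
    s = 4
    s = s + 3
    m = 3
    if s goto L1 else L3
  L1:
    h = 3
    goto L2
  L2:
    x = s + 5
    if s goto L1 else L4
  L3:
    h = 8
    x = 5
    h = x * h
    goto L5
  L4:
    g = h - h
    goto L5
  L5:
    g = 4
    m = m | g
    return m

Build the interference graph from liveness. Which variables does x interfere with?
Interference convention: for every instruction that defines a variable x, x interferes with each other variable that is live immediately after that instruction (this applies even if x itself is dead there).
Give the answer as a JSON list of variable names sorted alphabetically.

Answer: ["h", "m", "s"]

Working:
Block summaries:
  L0 def {m,s} use ∅
  L1 def {h} use ∅
  L2 def {x} use {s}
  L3 def {h,x} use ∅
  L4 def {g} use {h}
  L5 def {g,m} use {m}

Backward fixpoint:
  L0 li=∅ lo={m,s}
  L1 li={m,s} lo={h,m,s}
  L2 li={h,m,s} lo={h,m,s}
  L3 li={m} lo={m}
  L4 li={h,m} lo={m}
  L5 li={m} lo=∅

Conflict graph:
  g — {m}
  h — {m,s,x}
  m — {g,h,s,x}
  s — {h,m,x}
  x — {h,m,s}

N(x) = ["h", "m", "s"]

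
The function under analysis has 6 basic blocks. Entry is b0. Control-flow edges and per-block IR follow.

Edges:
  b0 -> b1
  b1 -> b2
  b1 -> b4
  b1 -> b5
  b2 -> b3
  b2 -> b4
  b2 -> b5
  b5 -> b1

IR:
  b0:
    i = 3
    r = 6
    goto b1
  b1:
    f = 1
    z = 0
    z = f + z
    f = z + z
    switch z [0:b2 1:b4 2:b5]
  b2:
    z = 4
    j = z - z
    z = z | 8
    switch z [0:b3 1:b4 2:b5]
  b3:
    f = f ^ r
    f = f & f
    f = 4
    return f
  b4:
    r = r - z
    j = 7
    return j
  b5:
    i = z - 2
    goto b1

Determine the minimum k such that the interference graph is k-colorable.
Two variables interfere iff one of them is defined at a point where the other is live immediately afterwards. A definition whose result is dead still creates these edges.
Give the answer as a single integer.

Answer: 4

Working:
Per-block:
  b0: def={i,r} ue=∅
  b1: def={f,z} ue=∅
  b2: def={j,z} ue=∅
  b3: def={f} ue={f,r}
  b4: def={j,r} ue={r,z}
  b5: def={i} ue={z}

Backward fixpoint:
  b0 li=∅ lo={r}
  b1 li={r} lo={f,r,z}
  b2 li={f,r} lo={f,r,z}
  b3 li={f,r} lo=∅
  b4 li={r,z} lo=∅
  b5 li={r,z} lo={r}

Conflict graph:
  f — {j,r,z}
  i — {r}
  j — {f,r,z}
  r — {f,i,j,z}
  z — {f,j,r}

Colouring:
  {f,j,r,z} pairwise interfere (4-clique) ⇒ χ ≥ 4
  4-colouring: R0={r}  R1={f,i}  R2={j}  R3={z}
  χ = 4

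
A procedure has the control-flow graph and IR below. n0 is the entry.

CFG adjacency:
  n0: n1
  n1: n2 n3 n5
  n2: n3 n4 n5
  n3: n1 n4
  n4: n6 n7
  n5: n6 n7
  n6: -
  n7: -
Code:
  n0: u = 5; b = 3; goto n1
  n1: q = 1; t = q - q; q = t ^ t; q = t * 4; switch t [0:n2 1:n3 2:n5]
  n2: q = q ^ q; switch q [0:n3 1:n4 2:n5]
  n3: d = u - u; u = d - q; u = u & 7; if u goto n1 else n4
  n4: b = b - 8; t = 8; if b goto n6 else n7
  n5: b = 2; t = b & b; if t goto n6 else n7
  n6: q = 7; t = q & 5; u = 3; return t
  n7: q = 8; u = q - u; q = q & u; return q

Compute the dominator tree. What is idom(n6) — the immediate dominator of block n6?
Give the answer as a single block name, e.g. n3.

Answer: n1

Analysis:
idom tree: n1←n0 n2←n1 n3←n1 n4←n1 n5←n1 n6←n1 n7←n1
Join-block Dom:
  n1: preds {n0,n3}: {n0} ∩ {n0,n1,n3} = {n0}; idom=n0
  n3: preds {n1,n2}: {n0,n1} ∩ {n0,n1,n2} = {n0,n1}; idom=n1
  n4: preds {n2,n3}: {n0,n1,n2} ∩ {n0,n1,n3} = {n0,n1}; idom=n1
  n5: preds {n1,n2}: {n0,n1} ∩ {n0,n1,n2} = {n0,n1}; idom=n1
  n6: preds {n4,n5}: {n0,n1,n4} ∩ {n0,n1,n5} = {n0,n1}; idom=n1
  n7: preds {n4,n5}: {n0,n1,n4} ∩ {n0,n1,n5} = {n0,n1}; idom=n1

idom(n6) = n1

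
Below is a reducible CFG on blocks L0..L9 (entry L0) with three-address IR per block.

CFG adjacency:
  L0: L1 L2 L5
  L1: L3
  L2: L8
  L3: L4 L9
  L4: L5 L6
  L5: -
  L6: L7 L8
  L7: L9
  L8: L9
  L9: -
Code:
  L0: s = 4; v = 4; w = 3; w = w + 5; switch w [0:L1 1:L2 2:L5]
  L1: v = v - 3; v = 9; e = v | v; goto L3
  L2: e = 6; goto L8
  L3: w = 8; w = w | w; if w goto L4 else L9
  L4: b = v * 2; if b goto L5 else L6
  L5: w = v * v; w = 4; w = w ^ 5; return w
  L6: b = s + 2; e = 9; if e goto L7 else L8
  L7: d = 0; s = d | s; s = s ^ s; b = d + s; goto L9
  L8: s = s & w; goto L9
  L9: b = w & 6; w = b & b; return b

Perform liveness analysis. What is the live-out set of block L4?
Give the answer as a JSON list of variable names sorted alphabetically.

Answer: ["s", "v", "w"]

Analysis:
Block summaries:
  L0 def {s,v,w} use ∅
  L1 def {e,v} use {v}
  L2 def {e} use ∅
  L3 def {w} use ∅
  L4 def {b} use {v}
  L5 def {w} use {v}
  L6 def {b,e} use {s}
  L7 def {b,d,s} use {s}
  L8 def {s} use {s,w}
  L9 def {b,w} use {w}

Liveness:
  live L0: ∅→{s,v,w}
  live L1: {s,v}→{s,v}
  live L2: {s,w}→{s,w}
  live L3: {s,v}→{s,v,w}
  live L4: {s,v,w}→{s,v,w}
  live L5: {v}→∅
  live L6: {s,w}→{s,w}
  live L7: {s,w}→{w}
  live L8: {s,w}→{w}
  live L9: {w}→∅

live-out(L4) = ["s", "v", "w"]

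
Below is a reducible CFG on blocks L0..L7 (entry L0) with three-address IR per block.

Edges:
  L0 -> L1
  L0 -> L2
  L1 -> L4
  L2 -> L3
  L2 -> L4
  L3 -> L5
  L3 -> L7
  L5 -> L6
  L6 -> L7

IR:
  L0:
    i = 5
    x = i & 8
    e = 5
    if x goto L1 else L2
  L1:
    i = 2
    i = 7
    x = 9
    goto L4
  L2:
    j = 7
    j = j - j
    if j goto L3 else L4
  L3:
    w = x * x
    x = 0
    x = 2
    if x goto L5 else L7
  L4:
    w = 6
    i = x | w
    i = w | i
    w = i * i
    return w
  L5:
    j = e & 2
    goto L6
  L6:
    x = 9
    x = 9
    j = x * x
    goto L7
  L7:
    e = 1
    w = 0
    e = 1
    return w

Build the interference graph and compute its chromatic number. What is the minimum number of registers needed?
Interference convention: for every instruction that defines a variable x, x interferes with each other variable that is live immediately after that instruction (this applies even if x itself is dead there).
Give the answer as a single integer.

Answer: 3

Analysis:
def/use:
  L0: def={e,i,x} ue=∅
  L1: def={i,x} ue=∅
  L2: def={j} ue=∅
  L3: def={w,x} ue={x}
  L4: def={i,w} ue={x}
  L5: def={j} ue={e}
  L6: def={j,x} ue=∅
  L7: def={e,w} ue=∅

Backward fixpoint:
  live L0: ∅→{e,x}
  live L1: ∅→{x}
  live L2: {e,x}→{e,x}
  live L3: {e,x}→{e}
  live L4: {x}→∅
  live L5: {e}→∅
  live L6: ∅→∅
  live L7: ∅→∅

Conflict graph:
  e: {j,w,x}
  i: {w}
  j: {e,x}
  w: {e,i,x}
  x: {e,j,w}

Chromatic number:
  {e,j,x} pairwise interfere (3-clique) ⇒ χ ≥ 3
  assign e→c0 i→c0 j→c1 w→c1 x→c2 — no edge inside a register ⇒ χ ≤ 3
  χ = 3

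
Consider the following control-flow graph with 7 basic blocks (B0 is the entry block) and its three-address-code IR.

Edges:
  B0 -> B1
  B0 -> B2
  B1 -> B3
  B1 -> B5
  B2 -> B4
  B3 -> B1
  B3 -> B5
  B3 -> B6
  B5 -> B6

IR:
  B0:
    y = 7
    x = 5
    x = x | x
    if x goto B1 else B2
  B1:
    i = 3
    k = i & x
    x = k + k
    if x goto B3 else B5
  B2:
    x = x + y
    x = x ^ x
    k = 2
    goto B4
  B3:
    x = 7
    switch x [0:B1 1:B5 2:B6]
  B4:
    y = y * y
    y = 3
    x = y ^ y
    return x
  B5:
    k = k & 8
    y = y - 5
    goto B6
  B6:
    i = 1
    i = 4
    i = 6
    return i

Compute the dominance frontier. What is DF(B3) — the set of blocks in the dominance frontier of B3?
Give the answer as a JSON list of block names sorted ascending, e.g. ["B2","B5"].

Answer: ["B1", "B5", "B6"]

Derivation:
idom tree: B1←B0 B2←B0 B3←B1 B4←B2 B5←B1 B6←B1
Join-block Dom:
  B1: preds {B0,B3}: {B0} ∩ {B0,B1,B3} = {B0}; idom=B0
  B5: preds {B1,B3}: {B0,B1} ∩ {B0,B1,B3} = {B0,B1}; idom=B1
  B6: preds {B3,B5}: {B0,B1,B3} ∩ {B0,B1,B5} = {B0,B1}; idom=B1

Frontier:
  join B1 pred B0: · stop@B0
  join B1 pred B3: B3→B1 stop@B0
  join B5 pred B1: · stop@B1
  join B5 pred B3: B3 stop@B1
  join B6 pred B3: B3 stop@B1
  join B6 pred B5: B5 stop@B1
  B0 → ∅
  B1 → {B1}
  B2 → ∅
  B3 → {B1,B5,B6}
  B4 → ∅
  B5 → {B6}
  B6 → ∅

DF(B3) = ["B1", "B5", "B6"]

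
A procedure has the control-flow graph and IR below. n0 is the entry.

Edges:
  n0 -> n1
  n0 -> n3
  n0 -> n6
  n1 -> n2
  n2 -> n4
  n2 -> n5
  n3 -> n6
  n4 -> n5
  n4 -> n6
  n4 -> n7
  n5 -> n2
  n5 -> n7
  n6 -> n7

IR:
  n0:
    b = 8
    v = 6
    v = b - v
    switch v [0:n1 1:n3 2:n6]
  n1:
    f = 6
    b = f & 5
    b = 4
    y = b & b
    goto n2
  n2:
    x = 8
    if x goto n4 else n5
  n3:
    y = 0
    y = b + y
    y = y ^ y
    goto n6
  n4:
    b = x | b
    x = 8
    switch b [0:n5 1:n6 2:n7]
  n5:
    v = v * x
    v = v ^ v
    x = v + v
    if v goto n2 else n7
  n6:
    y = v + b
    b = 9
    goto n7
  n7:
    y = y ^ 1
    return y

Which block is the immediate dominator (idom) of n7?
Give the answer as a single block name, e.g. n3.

idom tree: n1←n0 n2←n1 n3←n0 n4←n2 n5←n2 n6←n0 n7←n0
Dom at joins:
  n2: preds {n1,n5}: {n0,n1} ∩ {n0,n1,n2,n5} = {n0,n1}; idom=n1
  n5: preds {n2,n4}: {n0,n1,n2} ∩ {n0,n1,n2,n4} = {n0,n1,n2}; idom=n2
  n6: preds {n0,n3,n4}: {n0} ∩ {n0,n3} ∩ {n0,n1,n2,n4} = {n0}; idom=n0
  n7: preds {n4,n5,n6}: {n0,n1,n2,n4} ∩ {n0,n1,n2,n5} ∩ {n0,n6} = {n0}; idom=n0

idom(n7) = n0

Answer: n0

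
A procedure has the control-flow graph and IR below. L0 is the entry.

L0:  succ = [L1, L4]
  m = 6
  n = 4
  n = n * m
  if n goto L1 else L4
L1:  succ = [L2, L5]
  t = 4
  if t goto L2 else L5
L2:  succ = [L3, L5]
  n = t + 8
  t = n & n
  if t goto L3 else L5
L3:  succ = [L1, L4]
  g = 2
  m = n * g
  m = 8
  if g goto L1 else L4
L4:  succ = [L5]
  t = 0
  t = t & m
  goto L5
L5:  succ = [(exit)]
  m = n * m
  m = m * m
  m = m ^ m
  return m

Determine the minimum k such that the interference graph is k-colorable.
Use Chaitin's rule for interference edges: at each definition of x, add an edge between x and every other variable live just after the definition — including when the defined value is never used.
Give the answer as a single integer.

Answer: 3

Derivation:
Per-block:
  L0 def {m,n} use ∅
  L1 def {t} use ∅
  L2 def {n,t} use {t}
  L3 def {g,m} use {n}
  L4 def {t} use {m}
  L5 def {m} use {m,n}

Live sets:
  L0 li=∅ lo={m,n}
  L1 li={m,n} lo={m,n,t}
  L2 li={m,t} lo={m,n}
  L3 li={n} lo={m,n}
  L4 li={m,n} lo={m,n}
  L5 li={m,n} lo=∅

Conflict graph:
  g: {m,n}
  m: {g,n,t}
  n: {g,m,t}
  t: {m,n}

Chromatic number:
  lower bound: {g,m,n} mutually conflict ⇒ χ ≥ 3
  assign g→R2 m→R0 n→R1 t→R2 — no edge inside a register ⇒ χ ≤ 3
  χ = 3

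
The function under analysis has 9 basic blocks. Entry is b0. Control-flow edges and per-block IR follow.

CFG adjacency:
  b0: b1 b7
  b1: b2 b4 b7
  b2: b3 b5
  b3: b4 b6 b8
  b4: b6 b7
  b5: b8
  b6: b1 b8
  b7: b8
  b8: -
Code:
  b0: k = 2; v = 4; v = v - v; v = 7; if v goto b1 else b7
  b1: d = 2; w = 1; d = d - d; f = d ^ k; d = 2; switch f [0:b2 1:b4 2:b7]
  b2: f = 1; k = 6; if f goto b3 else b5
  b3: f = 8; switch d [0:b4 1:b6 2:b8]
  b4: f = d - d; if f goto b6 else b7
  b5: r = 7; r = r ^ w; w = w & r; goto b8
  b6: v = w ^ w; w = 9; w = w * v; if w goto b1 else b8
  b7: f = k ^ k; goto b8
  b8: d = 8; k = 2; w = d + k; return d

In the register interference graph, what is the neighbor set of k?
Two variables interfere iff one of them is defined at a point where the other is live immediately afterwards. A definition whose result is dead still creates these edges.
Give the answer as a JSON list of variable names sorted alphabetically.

def/use:
  b0: def={k,v} ue=∅
  b1: def={d,f,w} ue={k}
  b2: def={f,k} ue=∅
  b3: def={f} ue={d}
  b4: def={f} ue={d}
  b5: def={r,w} ue={w}
  b6: def={v,w} ue={w}
  b7: def={f} ue={k}
  b8: def={d,k,w} ue=∅

Liveness:
  live b0: ∅→{k}
  live b1: {k}→{d,k,w}
  live b2: {d,w}→{d,k,w}
  live b3: {d,k,w}→{d,k,w}
  live b4: {d,k,w}→{k,w}
  live b5: {w}→∅
  live b6: {k,w}→{k}
  live b7: {k}→∅
  live b8: ∅→∅

Interference:
  d — {f,k,w}
  f — {d,k,w}
  k — {d,f,v,w}
  r — {w}
  v — {k,w}
  w — {d,f,k,r,v}

N(k) = ["d", "f", "v", "w"]

Answer: ["d", "f", "v", "w"]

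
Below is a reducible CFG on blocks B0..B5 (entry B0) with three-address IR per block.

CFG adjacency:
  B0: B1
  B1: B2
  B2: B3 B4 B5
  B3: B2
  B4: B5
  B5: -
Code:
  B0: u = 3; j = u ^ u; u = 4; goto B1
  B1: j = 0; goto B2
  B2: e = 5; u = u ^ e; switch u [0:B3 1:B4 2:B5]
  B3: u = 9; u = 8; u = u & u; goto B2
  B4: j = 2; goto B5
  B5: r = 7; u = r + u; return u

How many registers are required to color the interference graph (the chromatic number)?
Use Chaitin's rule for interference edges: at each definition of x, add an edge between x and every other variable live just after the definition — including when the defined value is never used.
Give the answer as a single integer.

Answer: 2

Working:
def/use:
  B0: {j,u} / ∅
  B1: {j} / ∅
  B2: {e,u} / {u}
  B3: {u} / ∅
  B4: {j} / ∅
  B5: {r,u} / {u}

Backward fixpoint:
  B0 li=∅ lo={u}
  B1 li={u} lo={u}
  B2 li={u} lo={u}
  B3 li=∅ lo={u}
  B4 li={u} lo={u}
  B5 li={u} lo=∅

Conflict graph:
  e: {u}
  j: {u}
  r: {u}
  u: {e,j,r}

Colouring:
  {e,u} pairwise interfere (2-clique) ⇒ χ ≥ 2
  2-colouring: c0={u}  c1={e,j,r}
  χ = 2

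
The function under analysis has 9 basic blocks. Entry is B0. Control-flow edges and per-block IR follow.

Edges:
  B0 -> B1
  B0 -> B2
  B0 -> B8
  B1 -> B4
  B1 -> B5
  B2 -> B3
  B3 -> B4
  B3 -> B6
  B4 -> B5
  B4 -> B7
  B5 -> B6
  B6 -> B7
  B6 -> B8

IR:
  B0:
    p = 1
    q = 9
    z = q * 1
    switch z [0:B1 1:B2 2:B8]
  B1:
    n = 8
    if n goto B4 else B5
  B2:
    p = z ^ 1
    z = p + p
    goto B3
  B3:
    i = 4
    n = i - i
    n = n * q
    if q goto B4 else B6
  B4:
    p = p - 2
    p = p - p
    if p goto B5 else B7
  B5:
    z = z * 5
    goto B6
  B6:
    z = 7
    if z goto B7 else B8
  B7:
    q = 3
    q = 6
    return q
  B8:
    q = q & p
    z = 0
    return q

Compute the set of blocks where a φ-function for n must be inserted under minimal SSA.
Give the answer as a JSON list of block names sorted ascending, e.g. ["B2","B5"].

idom tree: B1←B0 B2←B0 B3←B2 B4←B0 B5←B0 B6←B0 B7←B0 B8←B0
Dom at joins:
  B4: preds {B1,B3}: {B0,B1} ∩ {B0,B2,B3} = {B0}; idom=B0
  B5: preds {B1,B4}: {B0,B1} ∩ {B0,B4} = {B0}; idom=B0
  B6: preds {B3,B5}: {B0,B2,B3} ∩ {B0,B5} = {B0}; idom=B0
  B7: preds {B4,B6}: {B0,B4} ∩ {B0,B6} = {B0}; idom=B0
  B8: preds {B0,B6}: {B0} ∩ {B0,B6} = {B0}; idom=B0

Frontier:
  B4←B1: walk B1 to B0
  B4←B3: walk B3→B2 to B0
  B5←B1: walk B1 to B0
  B5←B4: walk B4 to B0
  B6←B3: walk B3→B2 to B0
  B6←B5: walk B5 to B0
  B7←B4: walk B4 to B0
  B7←B6: walk B6 to B0
  B8←B0: walk · to B0
  B8←B6: walk B6 to B0
  B0 → ∅
  B1 → {B4,B5}
  B2 → {B4,B6}
  B3 → {B4,B6}
  B4 → {B5,B7}
  B5 → {B6}
  B6 → {B7,B8}
  B7 → ∅
  B8 → ∅

φ for n: defs {B1,B3}
  DF⁺ = {B4,B5,B6,B7,B8}

Answer: ["B4", "B5", "B6", "B7", "B8"]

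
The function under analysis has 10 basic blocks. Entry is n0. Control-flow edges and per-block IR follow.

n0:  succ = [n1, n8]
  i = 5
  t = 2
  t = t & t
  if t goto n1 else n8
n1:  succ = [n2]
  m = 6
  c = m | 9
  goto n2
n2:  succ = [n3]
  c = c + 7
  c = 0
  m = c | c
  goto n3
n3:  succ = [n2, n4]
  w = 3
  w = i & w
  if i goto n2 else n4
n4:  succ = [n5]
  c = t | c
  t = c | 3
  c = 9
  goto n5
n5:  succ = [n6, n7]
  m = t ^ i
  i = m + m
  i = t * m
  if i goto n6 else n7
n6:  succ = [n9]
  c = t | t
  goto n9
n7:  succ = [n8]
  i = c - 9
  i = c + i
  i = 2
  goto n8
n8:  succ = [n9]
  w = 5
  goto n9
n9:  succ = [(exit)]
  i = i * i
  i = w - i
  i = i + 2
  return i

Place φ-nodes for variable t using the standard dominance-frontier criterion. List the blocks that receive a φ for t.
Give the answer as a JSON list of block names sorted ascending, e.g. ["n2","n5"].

Answer: ["n8", "n9"]

Working:
idom tree: n1←n0 n2←n1 n3←n2 n4←n3 n5←n4 n6←n5 n7←n5 n8←n0 n9←n0
Dom∩ at merges:
  n2: preds {n1,n3}: {n0,n1} ∩ {n0,n1,n2,n3} = {n0,n1}; idom=n1
  n8: preds {n0,n7}: {n0} ∩ {n0,n1,n2,n3,n4,n5,n7} = {n0}; idom=n0
  n9: preds {n6,n8}: {n0,n1,n2,n3,n4,n5,n6} ∩ {n0,n8} = {n0}; idom=n0

DF derivation:
  join n2 pred n1: · stop@n1
  join n2 pred n3: n3→n2 stop@n1
  join n8 pred n0: · stop@n0
  join n8 pred n7: n7→n5→n4→n3→n2→n1 stop@n0
  join n9 pred n6: n6→n5→n4→n3→n2→n1 stop@n0
  join n9 pred n8: n8 stop@n0
  n0 → ∅
  n1 → {n8,n9}
  n2 → {n2,n8,n9}
  n3 → {n2,n8,n9}
  n4 → {n8,n9}
  n5 → {n8,n9}
  n6 → {n9}
  n7 → {n8}
  n8 → {n9}
  n9 → ∅

φ for t: defs {n0,n4}
  DF⁺ = {n8,n9}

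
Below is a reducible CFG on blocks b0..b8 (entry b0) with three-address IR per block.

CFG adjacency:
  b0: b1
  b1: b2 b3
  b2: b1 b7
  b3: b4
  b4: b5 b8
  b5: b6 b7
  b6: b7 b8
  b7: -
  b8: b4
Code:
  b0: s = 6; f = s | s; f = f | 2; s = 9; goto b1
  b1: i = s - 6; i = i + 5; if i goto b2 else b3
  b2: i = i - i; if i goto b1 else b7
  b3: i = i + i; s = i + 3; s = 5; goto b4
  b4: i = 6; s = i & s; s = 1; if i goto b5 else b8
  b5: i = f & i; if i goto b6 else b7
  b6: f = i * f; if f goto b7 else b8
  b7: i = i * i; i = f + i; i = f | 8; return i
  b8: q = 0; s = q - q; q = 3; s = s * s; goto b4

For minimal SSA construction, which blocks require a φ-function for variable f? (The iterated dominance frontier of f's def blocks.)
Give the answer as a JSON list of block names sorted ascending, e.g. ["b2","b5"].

Answer: ["b4", "b7", "b8"]

Analysis:
idom tree: b1←b0 b2←b1 b3←b1 b4←b3 b5←b4 b6←b5 b7←b1 b8←b4
Dom at joins:
  b1: preds {b0,b2}: {b0} ∩ {b0,b1,b2} = {b0}; idom=b0
  b4: preds {b3,b8}: {b0,b1,b3} ∩ {b0,b1,b3,b4,b8} = {b0,b1,b3}; idom=b3
  b7: preds {b2,b5,b6}: {b0,b1,b2} ∩ {b0,b1,b3,b4,b5} ∩ {b0,b1,b3,b4,b5,b6} = {b0,b1}; idom=b1
  b8: preds {b4,b6}: {b0,b1,b3,b4} ∩ {b0,b1,b3,b4,b5,b6} = {b0,b1,b3,b4}; idom=b4

Frontier:
  b1←b0: walk · to b0
  b1←b2: walk b2→b1 to b0
  b4←b3: walk · to b3
  b4←b8: walk b8→b4 to b3
  b7←b2: walk b2 to b1
  b7←b5: walk b5→b4→b3 to b1
  b7←b6: walk b6→b5→b4→b3 to b1
  b8←b4: walk · to b4
  b8←b6: walk b6→b5 to b4
  b0 → ∅
  b1 → {b1}
  b2 → {b1,b7}
  b3 → {b7}
  b4 → {b4,b7}
  b5 → {b7,b8}
  b6 → {b7,b8}
  b7 → ∅
  b8 → {b4}

φ for f: defs {b0,b6}
  DF⁺ = {b4,b7,b8}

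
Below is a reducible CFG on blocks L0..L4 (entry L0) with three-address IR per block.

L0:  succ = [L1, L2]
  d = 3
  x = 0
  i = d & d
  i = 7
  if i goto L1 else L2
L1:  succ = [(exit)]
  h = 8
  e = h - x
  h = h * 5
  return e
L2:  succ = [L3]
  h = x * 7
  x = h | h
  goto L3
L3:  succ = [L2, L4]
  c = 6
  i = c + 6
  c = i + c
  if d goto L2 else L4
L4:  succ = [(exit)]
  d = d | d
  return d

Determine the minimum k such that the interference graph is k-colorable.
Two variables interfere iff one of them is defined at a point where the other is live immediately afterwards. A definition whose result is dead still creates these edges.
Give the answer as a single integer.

Block summaries:
  L0: {d,i,x} / ∅
  L1: {e,h} / {x}
  L2: {h,x} / {x}
  L3: {c,i} / {d}
  L4: {d} / {d}

Live sets:
  L0 li=∅ lo={d,x}
  L1 li={x} lo=∅
  L2 li={d,x} lo={d,x}
  L3 li={d,x} lo={d,x}
  L4 li={d} lo=∅

Conflict graph:
  c↔{d,i,x}
  d↔{c,h,i,x}
  e↔{h}
  h↔{d,e,x}
  i↔{c,d,x}
  x↔{c,d,h,i}

Registers:
  lower bound: {c,d,i,x} mutually conflict ⇒ χ ≥ 4
  4-colouring: c0={d,e}  c1={x}  c2={c,h}  c3={i}
  χ = 4

Answer: 4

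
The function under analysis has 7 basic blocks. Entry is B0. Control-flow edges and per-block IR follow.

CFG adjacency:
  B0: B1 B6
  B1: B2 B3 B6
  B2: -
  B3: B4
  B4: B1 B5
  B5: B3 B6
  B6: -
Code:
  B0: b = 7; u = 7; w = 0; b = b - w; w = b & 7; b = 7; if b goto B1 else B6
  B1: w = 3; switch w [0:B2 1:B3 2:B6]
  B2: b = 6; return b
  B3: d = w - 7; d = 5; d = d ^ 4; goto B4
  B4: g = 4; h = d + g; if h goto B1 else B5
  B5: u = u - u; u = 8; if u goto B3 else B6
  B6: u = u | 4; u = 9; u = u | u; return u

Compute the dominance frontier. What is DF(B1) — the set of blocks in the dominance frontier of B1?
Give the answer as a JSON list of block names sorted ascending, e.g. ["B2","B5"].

Answer: ["B1", "B6"]

Derivation:
idom tree: B1←B0 B2←B1 B3←B1 B4←B3 B5←B4 B6←B0
Dom∩ at merges:
  B1: preds {B0,B4}: {B0} ∩ {B0,B1,B3,B4} = {B0}; idom=B0
  B3: preds {B1,B5}: {B0,B1} ∩ {B0,B1,B3,B4,B5} = {B0,B1}; idom=B1
  B6: preds {B0,B1,B5}: {B0} ∩ {B0,B1} ∩ {B0,B1,B3,B4,B5} = {B0}; idom=B0

Frontier:
  B1←B0: walk · to B0
  B1←B4: walk B4→B3→B1 to B0
  B3←B1: walk · to B1
  B3←B5: walk B5→B4→B3 to B1
  B6←B0: walk · to B0
  B6←B1: walk B1 to B0
  B6←B5: walk B5→B4→B3→B1 to B0
  B0 → ∅
  B1 → {B1,B6}
  B2 → ∅
  B3 → {B1,B3,B6}
  B4 → {B1,B3,B6}
  B5 → {B3,B6}
  B6 → ∅

DF(B1) = ["B1", "B6"]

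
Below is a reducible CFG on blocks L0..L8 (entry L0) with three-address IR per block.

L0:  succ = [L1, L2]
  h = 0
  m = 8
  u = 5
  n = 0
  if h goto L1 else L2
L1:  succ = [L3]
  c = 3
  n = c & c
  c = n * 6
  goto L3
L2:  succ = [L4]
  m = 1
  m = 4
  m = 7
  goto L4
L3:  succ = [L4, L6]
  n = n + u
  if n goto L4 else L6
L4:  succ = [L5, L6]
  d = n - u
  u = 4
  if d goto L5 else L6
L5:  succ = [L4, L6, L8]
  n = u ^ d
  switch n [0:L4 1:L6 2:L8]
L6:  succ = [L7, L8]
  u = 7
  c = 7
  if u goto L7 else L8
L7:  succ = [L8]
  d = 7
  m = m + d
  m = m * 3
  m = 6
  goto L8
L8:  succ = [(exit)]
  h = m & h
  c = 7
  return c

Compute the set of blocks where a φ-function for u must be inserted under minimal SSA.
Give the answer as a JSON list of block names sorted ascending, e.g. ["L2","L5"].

Answer: ["L4", "L6", "L8"]

Analysis:
idom tree: L1←L0 L2←L0 L3←L1 L4←L0 L5←L4 L6←L0 L7←L6 L8←L0
Dom at joins:
  L4: preds {L2,L3,L5}: {L0,L2} ∩ {L0,L1,L3} ∩ {L0,L4,L5} = {L0}; idom=L0
  L6: preds {L3,L4,L5}: {L0,L1,L3} ∩ {L0,L4} ∩ {L0,L4,L5} = {L0}; idom=L0
  L8: preds {L5,L6,L7}: {L0,L4,L5} ∩ {L0,L6} ∩ {L0,L6,L7} = {L0}; idom=L0

DF walk-up:
  L4←L2: walk L2 to L0
  L4←L3: walk L3→L1 to L0
  L4←L5: walk L5→L4 to L0
  L6←L3: walk L3→L1 to L0
  L6←L4: walk L4 to L0
  L6←L5: walk L5→L4 to L0
  L8←L5: walk L5→L4 to L0
  L8←L6: walk L6 to L0
  L8←L7: walk L7→L6 to L0
  L0: DF=∅
  L1: DF={L4,L6}
  L2: DF={L4}
  L3: DF={L4,L6}
  L4: DF={L4,L6,L8}
  L5: DF={L4,L6,L8}
  L6: DF={L8}
  L7: DF={L8}
  L8: DF=∅

φ for u: defs {L0,L4,L6}
  DF⁺ = {L4,L6,L8}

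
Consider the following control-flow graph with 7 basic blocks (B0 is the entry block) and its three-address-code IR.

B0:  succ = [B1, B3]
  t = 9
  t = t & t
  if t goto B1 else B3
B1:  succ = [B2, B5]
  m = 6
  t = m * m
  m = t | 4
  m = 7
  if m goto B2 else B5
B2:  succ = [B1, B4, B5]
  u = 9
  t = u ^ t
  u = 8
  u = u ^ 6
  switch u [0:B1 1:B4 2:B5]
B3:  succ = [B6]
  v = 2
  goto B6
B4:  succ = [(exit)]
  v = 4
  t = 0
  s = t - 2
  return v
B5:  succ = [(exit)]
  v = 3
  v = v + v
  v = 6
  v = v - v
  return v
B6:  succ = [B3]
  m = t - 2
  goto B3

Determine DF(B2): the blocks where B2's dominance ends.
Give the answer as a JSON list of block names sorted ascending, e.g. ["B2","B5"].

idom tree: B1←B0 B2←B1 B3←B0 B4←B2 B5←B1 B6←B3
Dom at joins:
  B1: preds {B0,B2}: {B0} ∩ {B0,B1,B2} = {B0}; idom=B0
  B3: preds {B0,B6}: {B0} ∩ {B0,B3,B6} = {B0}; idom=B0
  B5: preds {B1,B2}: {B0,B1} ∩ {B0,B1,B2} = {B0,B1}; idom=B1

DF walk-up:
  join B1 pred B0: · stop@B0
  join B1 pred B2: B2→B1 stop@B0
  join B3 pred B0: · stop@B0
  join B3 pred B6: B6→B3 stop@B0
  join B5 pred B1: · stop@B1
  join B5 pred B2: B2 stop@B1
  B0 → ∅
  B1 → {B1}
  B2 → {B1,B5}
  B3 → {B3}
  B4 → ∅
  B5 → ∅
  B6 → {B3}

DF(B2) = ["B1", "B5"]

Answer: ["B1", "B5"]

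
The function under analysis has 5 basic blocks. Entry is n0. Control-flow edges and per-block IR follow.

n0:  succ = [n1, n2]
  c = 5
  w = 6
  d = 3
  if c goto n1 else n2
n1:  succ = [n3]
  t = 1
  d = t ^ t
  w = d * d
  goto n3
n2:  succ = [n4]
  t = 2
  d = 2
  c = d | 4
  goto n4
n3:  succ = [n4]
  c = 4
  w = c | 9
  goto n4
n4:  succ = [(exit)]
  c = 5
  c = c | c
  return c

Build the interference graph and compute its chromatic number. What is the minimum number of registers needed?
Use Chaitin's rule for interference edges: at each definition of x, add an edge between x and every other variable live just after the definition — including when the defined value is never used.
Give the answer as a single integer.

Block summaries:
  n0: {c,d,w} / ∅
  n1: {d,t,w} / ∅
  n2: {c,d,t} / ∅
  n3: {c,w} / ∅
  n4: {c} / ∅

Live sets:
  n0: in=∅ out=∅
  n1: in=∅ out=∅
  n2: in=∅ out=∅
  n3: in=∅ out=∅
  n4: in=∅ out=∅

Interfere edges:
  c: {d,w}
  d: {c}
  t: ∅
  w: {c}

Chromatic number:
  {c,d} pairwise interfere (2-clique) ⇒ χ ≥ 2
  2-colouring: r0={c,t}  r1={d,w}
  χ = 2

Answer: 2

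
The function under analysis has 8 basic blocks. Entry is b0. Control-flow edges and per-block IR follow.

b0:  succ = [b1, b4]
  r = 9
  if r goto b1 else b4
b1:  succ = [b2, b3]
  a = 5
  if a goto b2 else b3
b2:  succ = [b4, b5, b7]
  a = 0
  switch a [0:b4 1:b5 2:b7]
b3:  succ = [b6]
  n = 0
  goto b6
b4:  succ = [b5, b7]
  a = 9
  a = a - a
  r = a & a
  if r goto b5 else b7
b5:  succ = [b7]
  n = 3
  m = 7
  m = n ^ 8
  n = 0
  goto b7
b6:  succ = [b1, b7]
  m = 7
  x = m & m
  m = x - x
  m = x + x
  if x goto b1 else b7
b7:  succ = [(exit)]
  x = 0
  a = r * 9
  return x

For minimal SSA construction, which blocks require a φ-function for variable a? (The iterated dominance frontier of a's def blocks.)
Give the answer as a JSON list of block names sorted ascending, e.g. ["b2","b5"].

idom tree: b1←b0 b2←b1 b3←b1 b4←b0 b5←b0 b6←b3 b7←b0
Dom∩ at merges:
  b1: preds {b0,b6}: {b0} ∩ {b0,b1,b3,b6} = {b0}; idom=b0
  b4: preds {b0,b2}: {b0} ∩ {b0,b1,b2} = {b0}; idom=b0
  b5: preds {b2,b4}: {b0,b1,b2} ∩ {b0,b4} = {b0}; idom=b0
  b7: preds {b2,b4,b5,b6}: {b0,b1,b2} ∩ {b0,b4} ∩ {b0,b5} ∩ {b0,b1,b3,b6} = {b0}; idom=b0

DF walk-up:
  join b1 pred b0: · stop@b0
  join b1 pred b6: b6→b3→b1 stop@b0
  join b4 pred b0: · stop@b0
  join b4 pred b2: b2→b1 stop@b0
  join b5 pred b2: b2→b1 stop@b0
  join b5 pred b4: b4 stop@b0
  join b7 pred b2: b2→b1 stop@b0
  join b7 pred b4: b4 stop@b0
  join b7 pred b5: b5 stop@b0
  join b7 pred b6: b6→b3→b1 stop@b0
  DF(b0)=∅
  DF(b1)={b1,b4,b5,b7}
  DF(b2)={b4,b5,b7}
  DF(b3)={b1,b7}
  DF(b4)={b5,b7}
  DF(b5)={b7}
  DF(b6)={b1,b7}
  DF(b7)=∅

φ for a: defs {b1,b2,b4,b7}
  DF⁺ = {b1,b4,b5,b7}

Answer: ["b1", "b4", "b5", "b7"]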